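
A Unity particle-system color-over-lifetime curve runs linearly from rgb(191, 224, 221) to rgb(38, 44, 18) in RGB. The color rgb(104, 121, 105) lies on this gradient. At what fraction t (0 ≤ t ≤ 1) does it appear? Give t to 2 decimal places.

Invert the lerp on the B channel (largest span, 203): t = (105 − 221) / (18 − 221) = -116/-203 = 0.57143.
Check on R: (104 − 191)/(38 − 191) = 0.5686 ✓

0.57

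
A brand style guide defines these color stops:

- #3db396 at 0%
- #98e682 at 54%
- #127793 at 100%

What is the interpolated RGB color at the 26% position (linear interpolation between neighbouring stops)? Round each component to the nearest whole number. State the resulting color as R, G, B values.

26% lies between the 0% and 54% stops, so the local fraction is t = (26 − 0)/(54 − 0) = 26/54 ≈ 0.4815.
#3db396 → (61, 179, 150); #98e682 → (152, 230, 130).
R = 61 + 0.4815 × (152 − 61) = 104.816 → 105
G = 179 + 0.4815 × (230 − 179) = 203.556 → 204
B = 150 + 0.4815 × (130 − 150) = 140.37 → 140

(105, 204, 140)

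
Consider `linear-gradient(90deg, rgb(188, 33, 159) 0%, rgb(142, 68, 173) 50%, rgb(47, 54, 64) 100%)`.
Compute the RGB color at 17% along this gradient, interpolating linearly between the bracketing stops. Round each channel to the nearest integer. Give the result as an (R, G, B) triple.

(172, 45, 164)

17% lies between the 0% and 50% stops, so the local fraction is t = (17 − 0)/(50 − 0) = 17/50 ≈ 0.34.
R = 188 + 0.34 × (142 − 188) = 172.36 → 172
G = 33 + 0.34 × (68 − 33) = 44.9 → 45
B = 159 + 0.34 × (173 − 159) = 163.76 → 164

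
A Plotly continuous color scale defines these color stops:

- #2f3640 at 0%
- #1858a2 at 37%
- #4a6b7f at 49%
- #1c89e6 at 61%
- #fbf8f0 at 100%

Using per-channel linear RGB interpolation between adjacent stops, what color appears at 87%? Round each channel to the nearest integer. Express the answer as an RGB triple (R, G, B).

87% lies between the 61% and 100% stops, so the local fraction is t = (87 − 61)/(100 − 61) = 26/39 ≈ 0.6667.
#1c89e6 → (28, 137, 230); #fbf8f0 → (251, 248, 240).
R = 28 + 0.6667 × (251 − 28) = 176.674 → 177
G = 137 + 0.6667 × (248 − 137) = 211.004 → 211
B = 230 + 0.6667 × (240 − 230) = 236.667 → 237

(177, 211, 237)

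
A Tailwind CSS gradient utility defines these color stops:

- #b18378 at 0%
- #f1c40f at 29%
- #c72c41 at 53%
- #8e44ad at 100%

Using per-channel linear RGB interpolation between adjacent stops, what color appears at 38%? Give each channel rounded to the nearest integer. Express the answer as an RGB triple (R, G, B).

(225, 139, 34)

38% lies between the 29% and 53% stops, so the local fraction is t = (38 − 29)/(53 − 29) = 9/24 ≈ 0.375.
#f1c40f → (241, 196, 15); #c72c41 → (199, 44, 65).
R = 241 + 0.375 × (199 − 241) = 225.25 → 225
G = 196 + 0.375 × (44 − 196) = 139 → 139
B = 15 + 0.375 × (65 − 15) = 33.75 → 34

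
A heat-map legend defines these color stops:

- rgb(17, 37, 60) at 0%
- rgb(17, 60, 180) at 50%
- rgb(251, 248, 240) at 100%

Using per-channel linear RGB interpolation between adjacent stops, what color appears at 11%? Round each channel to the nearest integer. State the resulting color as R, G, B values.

11% lies between the 0% and 50% stops, so the local fraction is t = (11 − 0)/(50 − 0) = 11/50 ≈ 0.22.
R = 17 + 0.22 × (17 − 17) = 17 → 17
G = 37 + 0.22 × (60 − 37) = 42.06 → 42
B = 60 + 0.22 × (180 − 60) = 86.4 → 86

(17, 42, 86)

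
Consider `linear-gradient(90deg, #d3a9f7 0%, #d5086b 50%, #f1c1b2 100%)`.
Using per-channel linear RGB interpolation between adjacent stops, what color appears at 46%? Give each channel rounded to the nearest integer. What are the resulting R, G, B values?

46% lies between the 0% and 50% stops, so the local fraction is t = (46 − 0)/(50 − 0) = 46/50 ≈ 0.92.
#d3a9f7 → (211, 169, 247); #d5086b → (213, 8, 107).
R = 211 + 0.92 × (213 − 211) = 212.84 → 213
G = 169 + 0.92 × (8 − 169) = 20.88 → 21
B = 247 + 0.92 × (107 − 247) = 118.2 → 118

(213, 21, 118)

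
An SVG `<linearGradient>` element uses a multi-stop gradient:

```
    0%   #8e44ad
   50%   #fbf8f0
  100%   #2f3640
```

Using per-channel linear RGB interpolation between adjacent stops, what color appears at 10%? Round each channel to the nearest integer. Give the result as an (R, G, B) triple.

10% lies between the 0% and 50% stops, so the local fraction is t = (10 − 0)/(50 − 0) = 10/50 ≈ 0.2.
#8e44ad → (142, 68, 173); #fbf8f0 → (251, 248, 240).
R = 142 + 0.2 × (251 − 142) = 163.8 → 164
G = 68 + 0.2 × (248 − 68) = 104 → 104
B = 173 + 0.2 × (240 − 173) = 186.4 → 186

(164, 104, 186)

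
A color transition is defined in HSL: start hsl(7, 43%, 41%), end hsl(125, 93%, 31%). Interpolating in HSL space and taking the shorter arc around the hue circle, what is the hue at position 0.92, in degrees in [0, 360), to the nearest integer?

116

Hue arc: Δh = 125 − 7 = 118° (|Δh| ≤ 180, already the shorter path).
H = 7 + 0.92 × (118) = 115.56 → 116°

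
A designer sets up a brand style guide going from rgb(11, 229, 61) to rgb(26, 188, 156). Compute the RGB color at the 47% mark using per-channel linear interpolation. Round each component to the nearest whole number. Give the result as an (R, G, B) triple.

47% corresponds to t = 0.47.
R = 11 + 0.47 × (26 − 11) = 11 + 0.47 × 15 = 18.05 → 18
G = 229 + 0.47 × (188 − 229) = 229 + 0.47 × -41 = 209.73 → 210
B = 61 + 0.47 × (156 − 61) = 61 + 0.47 × 95 = 105.65 → 106

(18, 210, 106)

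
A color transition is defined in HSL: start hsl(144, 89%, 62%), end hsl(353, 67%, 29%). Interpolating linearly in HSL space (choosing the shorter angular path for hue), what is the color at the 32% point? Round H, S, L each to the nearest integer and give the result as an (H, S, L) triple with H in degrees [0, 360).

Hue: 353 − 144 = 209°, but |209| > 180 so the shorter arc goes the other way: Δh = 209 − 360 = -151°.
H = 144 + 0.32 × (-151) = 95.68 → 96°
S = 89 + 0.32 × (67 − 89) = 81.96 → 82%
L = 62 + 0.32 × (29 − 62) = 51.44 → 51%

(96, 82, 51)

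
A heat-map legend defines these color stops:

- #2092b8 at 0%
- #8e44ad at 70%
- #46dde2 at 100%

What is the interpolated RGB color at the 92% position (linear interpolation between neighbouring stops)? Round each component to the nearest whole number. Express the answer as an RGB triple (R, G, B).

92% lies between the 70% and 100% stops, so the local fraction is t = (92 − 70)/(100 − 70) = 22/30 ≈ 0.7333.
#8e44ad → (142, 68, 173); #46dde2 → (70, 221, 226).
R = 142 + 0.7333 × (70 − 142) = 89.202 → 89
G = 68 + 0.7333 × (221 − 68) = 180.195 → 180
B = 173 + 0.7333 × (226 − 173) = 211.865 → 212

(89, 180, 212)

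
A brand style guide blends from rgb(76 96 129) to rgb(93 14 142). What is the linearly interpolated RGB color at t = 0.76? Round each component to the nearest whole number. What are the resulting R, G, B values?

(89, 34, 139)

R = 76 + 0.76 × (93 − 76) = 76 + 0.76 × 17 = 88.92 → 89
G = 96 + 0.76 × (14 − 96) = 96 + 0.76 × -82 = 33.68 → 34
B = 129 + 0.76 × (142 − 129) = 129 + 0.76 × 13 = 138.88 → 139
So the blended color is (89, 34, 139), about #59228b.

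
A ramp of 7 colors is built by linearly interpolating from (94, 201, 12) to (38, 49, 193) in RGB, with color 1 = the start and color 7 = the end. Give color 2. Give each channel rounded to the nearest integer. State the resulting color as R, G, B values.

(85, 176, 42)

With 7 swatches and endpoints inclusive, swatch 2 sits at t = (2 − 1)/(7 − 1) = 1/6 ≈ 0.1667.
R = 94 + 0.1667 × (38 − 94) = 84.665 → 85
G = 201 + 0.1667 × (49 − 201) = 175.662 → 176
B = 12 + 0.1667 × (193 − 12) = 42.173 → 42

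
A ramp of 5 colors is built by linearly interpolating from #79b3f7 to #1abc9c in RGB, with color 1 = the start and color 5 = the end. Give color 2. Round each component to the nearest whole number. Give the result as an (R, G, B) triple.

(97, 181, 224)

With 5 swatches and endpoints inclusive, swatch 2 sits at t = (2 − 1)/(5 − 1) = 1/4 ≈ 0.25.
#79b3f7 → (121, 179, 247); #1abc9c → (26, 188, 156).
R = 121 + 0.25 × (26 − 121) = 97.25 → 97
G = 179 + 0.25 × (188 − 179) = 181.25 → 181
B = 247 + 0.25 × (156 − 247) = 224.25 → 224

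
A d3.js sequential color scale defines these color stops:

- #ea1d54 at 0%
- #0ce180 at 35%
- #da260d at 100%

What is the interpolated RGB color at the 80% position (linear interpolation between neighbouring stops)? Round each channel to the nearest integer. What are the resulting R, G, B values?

80% lies between the 35% and 100% stops, so the local fraction is t = (80 − 35)/(100 − 35) = 45/65 ≈ 0.6923.
#0ce180 → (12, 225, 128); #da260d → (218, 38, 13).
R = 12 + 0.6923 × (218 − 12) = 154.614 → 155
G = 225 + 0.6923 × (38 − 225) = 95.54 → 96
B = 128 + 0.6923 × (13 − 128) = 48.385 → 48

(155, 96, 48)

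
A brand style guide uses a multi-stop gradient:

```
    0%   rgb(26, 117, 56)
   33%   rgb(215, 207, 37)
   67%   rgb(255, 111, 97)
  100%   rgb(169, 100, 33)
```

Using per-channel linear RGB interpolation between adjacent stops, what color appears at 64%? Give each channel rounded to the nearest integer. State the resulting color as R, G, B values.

64% lies between the 33% and 67% stops, so the local fraction is t = (64 − 33)/(67 − 33) = 31/34 ≈ 0.9118.
R = 215 + 0.9118 × (255 − 215) = 251.472 → 251
G = 207 + 0.9118 × (111 − 207) = 119.467 → 119
B = 37 + 0.9118 × (97 − 37) = 91.708 → 92

(251, 119, 92)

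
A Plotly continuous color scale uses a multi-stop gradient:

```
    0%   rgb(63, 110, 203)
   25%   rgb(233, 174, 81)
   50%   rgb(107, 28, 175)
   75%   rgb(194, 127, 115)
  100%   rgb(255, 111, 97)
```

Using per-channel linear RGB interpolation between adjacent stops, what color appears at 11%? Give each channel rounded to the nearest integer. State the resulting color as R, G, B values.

(138, 138, 149)

11% lies between the 0% and 25% stops, so the local fraction is t = (11 − 0)/(25 − 0) = 11/25 ≈ 0.44.
R = 63 + 0.44 × (233 − 63) = 137.8 → 138
G = 110 + 0.44 × (174 − 110) = 138.16 → 138
B = 203 + 0.44 × (81 − 203) = 149.32 → 149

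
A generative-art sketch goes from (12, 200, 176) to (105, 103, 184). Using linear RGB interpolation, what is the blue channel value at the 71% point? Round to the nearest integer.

182

B = 176 + 0.71 × (184 − 176) = 181.68 → 182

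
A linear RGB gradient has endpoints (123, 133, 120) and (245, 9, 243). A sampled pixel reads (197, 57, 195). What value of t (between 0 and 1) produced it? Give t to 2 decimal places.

Invert the lerp on the G channel (largest span, 124): t = (57 − 133) / (9 − 133) = -76/-124 = 0.6129.
Check on R: (197 − 123)/(245 − 123) = 0.6066 ✓

0.61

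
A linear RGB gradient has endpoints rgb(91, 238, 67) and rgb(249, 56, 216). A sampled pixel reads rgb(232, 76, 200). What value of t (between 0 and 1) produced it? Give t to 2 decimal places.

0.89

Invert the lerp on the G channel (largest span, 182): t = (76 − 238) / (56 − 238) = -162/-182 = 0.89011.
Check on R: (232 − 91)/(249 − 91) = 0.8924 ✓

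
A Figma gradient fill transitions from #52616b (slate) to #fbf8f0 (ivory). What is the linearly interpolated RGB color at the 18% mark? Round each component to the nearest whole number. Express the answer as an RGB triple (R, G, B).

(112, 124, 131)

#52616b → (82, 97, 107); #fbf8f0 → (251, 248, 240).
18% corresponds to t = 0.18.
R = 82 + 0.18 × (251 − 82) = 82 + 0.18 × 169 = 112.42 → 112
G = 97 + 0.18 × (248 − 97) = 97 + 0.18 × 151 = 124.18 → 124
B = 107 + 0.18 × (240 − 107) = 107 + 0.18 × 133 = 130.94 → 131
So the blended color is (112, 124, 131), about #707c83.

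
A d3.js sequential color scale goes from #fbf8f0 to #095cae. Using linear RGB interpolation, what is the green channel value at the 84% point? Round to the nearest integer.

G₁ = 248 (from #fbf8f0), G₂ = 92 (from #095cae).
G = 248 + 0.84 × (92 − 248) = 116.96 → 117

117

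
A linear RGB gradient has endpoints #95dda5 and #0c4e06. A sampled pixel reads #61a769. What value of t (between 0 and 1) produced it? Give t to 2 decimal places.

Invert the lerp on the B channel (largest span, 159): t = (105 − 165) / (6 − 165) = -60/-159 = 0.37736.
Check on R: (97 − 149)/(12 − 149) = 0.3796 ✓

0.38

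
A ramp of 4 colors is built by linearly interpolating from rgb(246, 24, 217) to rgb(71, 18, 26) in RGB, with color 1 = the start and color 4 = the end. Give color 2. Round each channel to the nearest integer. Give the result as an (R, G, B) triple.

With 4 swatches and endpoints inclusive, swatch 2 sits at t = (2 − 1)/(4 − 1) = 1/3 ≈ 0.3333.
R = 246 + 0.3333 × (71 − 246) = 187.673 → 188
G = 24 + 0.3333 × (18 − 24) = 22 → 22
B = 217 + 0.3333 × (26 − 217) = 153.34 → 153

(188, 22, 153)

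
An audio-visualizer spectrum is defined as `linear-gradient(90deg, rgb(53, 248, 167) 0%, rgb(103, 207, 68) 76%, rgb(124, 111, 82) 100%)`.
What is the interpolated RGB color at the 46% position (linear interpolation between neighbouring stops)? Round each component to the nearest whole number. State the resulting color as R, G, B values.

(83, 223, 107)

46% lies between the 0% and 76% stops, so the local fraction is t = (46 − 0)/(76 − 0) = 46/76 ≈ 0.6053.
R = 53 + 0.6053 × (103 − 53) = 83.265 → 83
G = 248 + 0.6053 × (207 − 248) = 223.183 → 223
B = 167 + 0.6053 × (68 − 167) = 107.075 → 107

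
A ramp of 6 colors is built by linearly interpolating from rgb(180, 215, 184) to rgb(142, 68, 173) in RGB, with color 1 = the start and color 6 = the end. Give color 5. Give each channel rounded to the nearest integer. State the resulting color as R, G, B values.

(150, 97, 175)

With 6 swatches and endpoints inclusive, swatch 5 sits at t = (5 − 1)/(6 − 1) = 4/5 ≈ 0.8.
R = 180 + 0.8 × (142 − 180) = 149.6 → 150
G = 215 + 0.8 × (68 − 215) = 97.4 → 97
B = 184 + 0.8 × (173 − 184) = 175.2 → 175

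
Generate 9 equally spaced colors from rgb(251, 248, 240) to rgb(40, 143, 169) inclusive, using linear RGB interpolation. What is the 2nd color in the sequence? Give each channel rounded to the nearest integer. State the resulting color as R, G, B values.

(225, 235, 231)

With 9 swatches and endpoints inclusive, swatch 2 sits at t = (2 − 1)/(9 − 1) = 1/8 ≈ 0.125.
R = 251 + 0.125 × (40 − 251) = 224.625 → 225
G = 248 + 0.125 × (143 − 248) = 234.875 → 235
B = 240 + 0.125 × (169 − 240) = 231.125 → 231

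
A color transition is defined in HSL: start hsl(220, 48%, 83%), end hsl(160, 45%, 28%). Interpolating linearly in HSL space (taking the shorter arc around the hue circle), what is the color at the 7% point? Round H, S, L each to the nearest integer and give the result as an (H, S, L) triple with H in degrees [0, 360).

Hue arc: Δh = 160 − 220 = -60° (|Δh| ≤ 180, already the shorter path).
H = 220 + 0.07 × (-60) = 215.8 → 216°
S = 48 + 0.07 × (45 − 48) = 47.79 → 48%
L = 83 + 0.07 × (28 − 83) = 79.15 → 79%

(216, 48, 79)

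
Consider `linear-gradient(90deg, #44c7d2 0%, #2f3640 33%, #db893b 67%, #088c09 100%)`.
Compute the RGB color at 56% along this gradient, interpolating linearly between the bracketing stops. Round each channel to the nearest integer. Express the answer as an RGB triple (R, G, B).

(163, 110, 61)

56% lies between the 33% and 67% stops, so the local fraction is t = (56 − 33)/(67 − 33) = 23/34 ≈ 0.6765.
#2f3640 → (47, 54, 64); #db893b → (219, 137, 59).
R = 47 + 0.6765 × (219 − 47) = 163.358 → 163
G = 54 + 0.6765 × (137 − 54) = 110.149 → 110
B = 64 + 0.6765 × (59 − 64) = 60.617 → 61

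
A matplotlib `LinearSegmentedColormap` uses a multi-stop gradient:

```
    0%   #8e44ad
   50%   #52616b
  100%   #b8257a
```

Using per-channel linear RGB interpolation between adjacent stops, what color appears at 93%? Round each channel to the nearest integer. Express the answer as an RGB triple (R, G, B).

(170, 45, 120)

93% lies between the 50% and 100% stops, so the local fraction is t = (93 − 50)/(100 − 50) = 43/50 ≈ 0.86.
#52616b → (82, 97, 107); #b8257a → (184, 37, 122).
R = 82 + 0.86 × (184 − 82) = 169.72 → 170
G = 97 + 0.86 × (37 − 97) = 45.4 → 45
B = 107 + 0.86 × (122 − 107) = 119.9 → 120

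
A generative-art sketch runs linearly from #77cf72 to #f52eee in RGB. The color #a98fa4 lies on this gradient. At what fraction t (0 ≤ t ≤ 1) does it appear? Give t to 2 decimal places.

Invert the lerp on the G channel (largest span, 161): t = (143 − 207) / (46 − 207) = -64/-161 = 0.39752.
Check on R: (169 − 119)/(245 − 119) = 0.3968 ✓

0.40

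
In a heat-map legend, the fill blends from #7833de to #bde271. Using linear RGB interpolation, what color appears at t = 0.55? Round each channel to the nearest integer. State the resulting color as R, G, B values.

#7833de → (120, 51, 222); #bde271 → (189, 226, 113).
R = 120 + 0.55 × (189 − 120) = 120 + 0.55 × 69 = 157.95 → 158
G = 51 + 0.55 × (226 − 51) = 51 + 0.55 × 175 = 147.25 → 147
B = 222 + 0.55 × (113 − 222) = 222 + 0.55 × -109 = 162.05 → 162

(158, 147, 162)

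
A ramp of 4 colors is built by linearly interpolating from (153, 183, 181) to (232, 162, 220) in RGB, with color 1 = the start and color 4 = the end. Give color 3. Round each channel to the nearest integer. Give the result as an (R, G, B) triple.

With 4 swatches and endpoints inclusive, swatch 3 sits at t = (3 − 1)/(4 − 1) = 2/3 ≈ 0.6667.
R = 153 + 0.6667 × (232 − 153) = 205.669 → 206
G = 183 + 0.6667 × (162 − 183) = 168.999 → 169
B = 181 + 0.6667 × (220 − 181) = 207.001 → 207

(206, 169, 207)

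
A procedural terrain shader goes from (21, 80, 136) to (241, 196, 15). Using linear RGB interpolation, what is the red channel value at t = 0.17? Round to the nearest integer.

R = 21 + 0.17 × (241 − 21) = 58.4 → 58

58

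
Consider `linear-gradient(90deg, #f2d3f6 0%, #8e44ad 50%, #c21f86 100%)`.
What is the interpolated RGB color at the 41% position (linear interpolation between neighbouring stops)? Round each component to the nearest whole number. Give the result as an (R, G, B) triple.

41% lies between the 0% and 50% stops, so the local fraction is t = (41 − 0)/(50 − 0) = 41/50 ≈ 0.82.
#f2d3f6 → (242, 211, 246); #8e44ad → (142, 68, 173).
R = 242 + 0.82 × (142 − 242) = 160 → 160
G = 211 + 0.82 × (68 − 211) = 93.74 → 94
B = 246 + 0.82 × (173 − 246) = 186.14 → 186

(160, 94, 186)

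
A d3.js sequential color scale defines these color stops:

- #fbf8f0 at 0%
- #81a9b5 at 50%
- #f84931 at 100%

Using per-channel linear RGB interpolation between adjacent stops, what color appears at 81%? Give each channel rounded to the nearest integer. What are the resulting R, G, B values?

81% lies between the 50% and 100% stops, so the local fraction is t = (81 − 50)/(100 − 50) = 31/50 ≈ 0.62.
#81a9b5 → (129, 169, 181); #f84931 → (248, 73, 49).
R = 129 + 0.62 × (248 − 129) = 202.78 → 203
G = 169 + 0.62 × (73 − 169) = 109.48 → 109
B = 181 + 0.62 × (49 − 181) = 99.16 → 99

(203, 109, 99)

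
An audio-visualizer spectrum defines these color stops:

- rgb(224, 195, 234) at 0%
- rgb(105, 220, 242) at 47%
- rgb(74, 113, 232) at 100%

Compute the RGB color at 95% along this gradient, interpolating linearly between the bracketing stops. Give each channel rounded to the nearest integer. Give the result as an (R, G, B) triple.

(77, 123, 233)

95% lies between the 47% and 100% stops, so the local fraction is t = (95 − 47)/(100 − 47) = 48/53 ≈ 0.9057.
R = 105 + 0.9057 × (74 − 105) = 76.923 → 77
G = 220 + 0.9057 × (113 − 220) = 123.09 → 123
B = 242 + 0.9057 × (232 − 242) = 232.943 → 233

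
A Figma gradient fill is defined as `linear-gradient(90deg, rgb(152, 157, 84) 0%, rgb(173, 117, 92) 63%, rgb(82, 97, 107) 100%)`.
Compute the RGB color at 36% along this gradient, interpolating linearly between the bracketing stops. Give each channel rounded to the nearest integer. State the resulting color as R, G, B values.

(164, 134, 89)

36% lies between the 0% and 63% stops, so the local fraction is t = (36 − 0)/(63 − 0) = 36/63 ≈ 0.5714.
R = 152 + 0.5714 × (173 − 152) = 163.999 → 164
G = 157 + 0.5714 × (117 − 157) = 134.144 → 134
B = 84 + 0.5714 × (92 − 84) = 88.571 → 89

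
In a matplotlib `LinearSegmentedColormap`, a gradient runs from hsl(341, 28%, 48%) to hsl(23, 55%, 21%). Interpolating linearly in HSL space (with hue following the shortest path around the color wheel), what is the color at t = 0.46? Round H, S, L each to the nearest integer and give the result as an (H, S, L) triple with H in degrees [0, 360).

(0, 40, 36)

Hue: 23 − 341 = -318°, but |-318| > 180 so the shorter arc goes the other way: Δh = -318 + 360 = 42°.
H = 341 + 0.46 × (42) = 360.32 → 360 → 360 mod 360 = 0°
S = 28 + 0.46 × (55 − 28) = 40.42 → 40%
L = 48 + 0.46 × (21 − 48) = 35.58 → 36%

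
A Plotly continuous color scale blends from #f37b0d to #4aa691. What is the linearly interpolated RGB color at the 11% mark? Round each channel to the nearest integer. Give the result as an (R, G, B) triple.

#f37b0d → (243, 123, 13); #4aa691 → (74, 166, 145).
11% corresponds to t = 0.11.
R = 243 + 0.11 × (74 − 243) = 243 + 0.11 × -169 = 224.41 → 224
G = 123 + 0.11 × (166 − 123) = 123 + 0.11 × 43 = 127.73 → 128
B = 13 + 0.11 × (145 − 13) = 13 + 0.11 × 132 = 27.52 → 28

(224, 128, 28)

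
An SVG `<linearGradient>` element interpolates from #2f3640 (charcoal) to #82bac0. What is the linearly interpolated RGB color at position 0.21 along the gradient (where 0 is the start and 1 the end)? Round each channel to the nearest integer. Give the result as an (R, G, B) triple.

#2f3640 → (47, 54, 64); #82bac0 → (130, 186, 192).
R = 47 + 0.21 × (130 − 47) = 47 + 0.21 × 83 = 64.43 → 64
G = 54 + 0.21 × (186 − 54) = 54 + 0.21 × 132 = 81.72 → 82
B = 64 + 0.21 × (192 − 64) = 64 + 0.21 × 128 = 90.88 → 91
So the blended color is (64, 82, 91), about #40525b.

(64, 82, 91)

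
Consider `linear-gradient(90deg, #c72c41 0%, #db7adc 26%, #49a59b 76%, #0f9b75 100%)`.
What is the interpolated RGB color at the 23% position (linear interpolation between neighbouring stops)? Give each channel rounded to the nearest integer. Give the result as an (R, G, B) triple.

23% lies between the 0% and 26% stops, so the local fraction is t = (23 − 0)/(26 − 0) = 23/26 ≈ 0.8846.
#c72c41 → (199, 44, 65); #db7adc → (219, 122, 220).
R = 199 + 0.8846 × (219 − 199) = 216.692 → 217
G = 44 + 0.8846 × (122 − 44) = 112.999 → 113
B = 65 + 0.8846 × (220 − 65) = 202.113 → 202

(217, 113, 202)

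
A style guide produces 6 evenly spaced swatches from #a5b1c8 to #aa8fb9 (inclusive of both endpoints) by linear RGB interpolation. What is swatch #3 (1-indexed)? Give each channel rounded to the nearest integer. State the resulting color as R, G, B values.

(167, 163, 194)

With 6 swatches and endpoints inclusive, swatch 3 sits at t = (3 − 1)/(6 − 1) = 2/5 ≈ 0.4.
#a5b1c8 → (165, 177, 200); #aa8fb9 → (170, 143, 185).
R = 165 + 0.4 × (170 − 165) = 167 → 167
G = 177 + 0.4 × (143 − 177) = 163.4 → 163
B = 200 + 0.4 × (185 − 200) = 194 → 194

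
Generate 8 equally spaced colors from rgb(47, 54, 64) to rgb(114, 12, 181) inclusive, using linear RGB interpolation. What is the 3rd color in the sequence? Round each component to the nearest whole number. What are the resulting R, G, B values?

(66, 42, 97)

With 8 swatches and endpoints inclusive, swatch 3 sits at t = (3 − 1)/(8 − 1) = 2/7 ≈ 0.2857.
R = 47 + 0.2857 × (114 − 47) = 66.142 → 66
G = 54 + 0.2857 × (12 − 54) = 42.001 → 42
B = 64 + 0.2857 × (181 − 64) = 97.427 → 97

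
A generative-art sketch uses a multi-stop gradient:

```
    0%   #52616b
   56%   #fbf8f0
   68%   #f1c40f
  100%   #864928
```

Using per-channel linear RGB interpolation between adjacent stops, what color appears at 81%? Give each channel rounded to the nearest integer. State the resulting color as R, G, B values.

81% lies between the 68% and 100% stops, so the local fraction is t = (81 − 68)/(100 − 68) = 13/32 ≈ 0.4062.
#f1c40f → (241, 196, 15); #864928 → (134, 73, 40).
R = 241 + 0.4062 × (134 − 241) = 197.537 → 198
G = 196 + 0.4062 × (73 − 196) = 146.037 → 146
B = 15 + 0.4062 × (40 − 15) = 25.155 → 25

(198, 146, 25)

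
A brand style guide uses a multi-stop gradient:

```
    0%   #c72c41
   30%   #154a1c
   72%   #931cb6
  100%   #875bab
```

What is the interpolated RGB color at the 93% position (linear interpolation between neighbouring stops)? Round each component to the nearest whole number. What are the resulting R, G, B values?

93% lies between the 72% and 100% stops, so the local fraction is t = (93 − 72)/(100 − 72) = 21/28 ≈ 0.75.
#931cb6 → (147, 28, 182); #875bab → (135, 91, 171).
R = 147 + 0.75 × (135 − 147) = 138 → 138
G = 28 + 0.75 × (91 − 28) = 75.25 → 75
B = 182 + 0.75 × (171 − 182) = 173.75 → 174

(138, 75, 174)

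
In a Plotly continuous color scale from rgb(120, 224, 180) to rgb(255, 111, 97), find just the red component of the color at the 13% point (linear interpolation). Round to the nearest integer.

R = 120 + 0.13 × (255 − 120) = 137.55 → 138

138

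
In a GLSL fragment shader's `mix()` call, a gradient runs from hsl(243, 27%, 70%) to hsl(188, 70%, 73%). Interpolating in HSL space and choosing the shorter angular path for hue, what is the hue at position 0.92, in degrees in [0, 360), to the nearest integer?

Hue arc: Δh = 188 − 243 = -55° (|Δh| ≤ 180, already the shorter path).
H = 243 + 0.92 × (-55) = 192.4 → 192°

192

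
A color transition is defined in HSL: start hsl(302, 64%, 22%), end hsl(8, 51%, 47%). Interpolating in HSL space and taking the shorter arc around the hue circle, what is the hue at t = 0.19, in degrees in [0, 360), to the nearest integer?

315

Hue: 8 − 302 = -294°, but |-294| > 180 so the shorter arc goes the other way: Δh = -294 + 360 = 66°.
H = 302 + 0.19 × (66) = 314.54 → 315°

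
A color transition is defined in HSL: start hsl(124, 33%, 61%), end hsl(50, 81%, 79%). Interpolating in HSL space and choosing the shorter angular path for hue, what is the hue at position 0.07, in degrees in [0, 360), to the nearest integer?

Hue arc: Δh = 50 − 124 = -74° (|Δh| ≤ 180, already the shorter path).
H = 124 + 0.07 × (-74) = 118.82 → 119°

119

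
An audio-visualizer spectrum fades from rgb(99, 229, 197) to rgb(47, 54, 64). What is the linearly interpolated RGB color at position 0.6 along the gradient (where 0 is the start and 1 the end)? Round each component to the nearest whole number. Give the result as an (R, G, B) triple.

R = 99 + 0.6 × (47 − 99) = 99 + 0.6 × -52 = 67.8 → 68
G = 229 + 0.6 × (54 − 229) = 229 + 0.6 × -175 = 124 → 124
B = 197 + 0.6 × (64 − 197) = 197 + 0.6 × -133 = 117.2 → 117
So the blended color is (68, 124, 117), about #447c75.

(68, 124, 117)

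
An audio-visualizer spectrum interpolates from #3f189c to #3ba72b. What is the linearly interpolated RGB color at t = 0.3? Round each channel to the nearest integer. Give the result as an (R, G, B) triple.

#3f189c → (63, 24, 156); #3ba72b → (59, 167, 43).
R = 63 + 0.3 × (59 − 63) = 63 + 0.3 × -4 = 61.8 → 62
G = 24 + 0.3 × (167 − 24) = 24 + 0.3 × 143 = 66.9 → 67
B = 156 + 0.3 × (43 − 156) = 156 + 0.3 × -113 = 122.1 → 122
So the blended color is (62, 67, 122), about #3e437a.

(62, 67, 122)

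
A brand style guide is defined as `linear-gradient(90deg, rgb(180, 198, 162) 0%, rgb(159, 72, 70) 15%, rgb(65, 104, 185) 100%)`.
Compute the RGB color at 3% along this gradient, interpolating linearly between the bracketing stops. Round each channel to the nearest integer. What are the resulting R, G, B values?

3% lies between the 0% and 15% stops, so the local fraction is t = (3 − 0)/(15 − 0) = 3/15 ≈ 0.2.
R = 180 + 0.2 × (159 − 180) = 175.8 → 176
G = 198 + 0.2 × (72 − 198) = 172.8 → 173
B = 162 + 0.2 × (70 − 162) = 143.6 → 144

(176, 173, 144)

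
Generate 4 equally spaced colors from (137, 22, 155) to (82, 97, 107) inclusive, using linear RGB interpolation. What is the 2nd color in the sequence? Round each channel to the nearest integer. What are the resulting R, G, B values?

(119, 47, 139)

With 4 swatches and endpoints inclusive, swatch 2 sits at t = (2 − 1)/(4 − 1) = 1/3 ≈ 0.3333.
R = 137 + 0.3333 × (82 − 137) = 118.668 → 119
G = 22 + 0.3333 × (97 − 22) = 46.998 → 47
B = 155 + 0.3333 × (107 − 155) = 139.002 → 139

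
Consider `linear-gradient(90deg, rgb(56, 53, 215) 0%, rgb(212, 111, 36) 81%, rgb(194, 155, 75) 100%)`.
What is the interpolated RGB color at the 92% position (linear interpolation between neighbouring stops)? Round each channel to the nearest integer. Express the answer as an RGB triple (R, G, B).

92% lies between the 81% and 100% stops, so the local fraction is t = (92 − 81)/(100 − 81) = 11/19 ≈ 0.5789.
R = 212 + 0.5789 × (194 − 212) = 201.58 → 202
G = 111 + 0.5789 × (155 − 111) = 136.472 → 136
B = 36 + 0.5789 × (75 − 36) = 58.577 → 59

(202, 136, 59)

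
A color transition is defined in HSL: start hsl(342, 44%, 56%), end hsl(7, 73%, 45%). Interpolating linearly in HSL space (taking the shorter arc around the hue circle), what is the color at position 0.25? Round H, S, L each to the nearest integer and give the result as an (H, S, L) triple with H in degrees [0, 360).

Hue: 7 − 342 = -335°, but |-335| > 180 so the shorter arc goes the other way: Δh = -335 + 360 = 25°.
H = 342 + 0.25 × (25) = 348.25 → 348°
S = 44 + 0.25 × (73 − 44) = 51.25 → 51%
L = 56 + 0.25 × (45 − 56) = 53.25 → 53%

(348, 51, 53)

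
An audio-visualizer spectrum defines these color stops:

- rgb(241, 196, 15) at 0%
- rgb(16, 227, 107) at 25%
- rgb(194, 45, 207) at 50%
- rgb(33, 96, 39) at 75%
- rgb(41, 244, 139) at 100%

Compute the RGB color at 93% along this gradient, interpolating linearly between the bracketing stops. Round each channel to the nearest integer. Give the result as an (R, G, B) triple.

93% lies between the 75% and 100% stops, so the local fraction is t = (93 − 75)/(100 − 75) = 18/25 ≈ 0.72.
R = 33 + 0.72 × (41 − 33) = 38.76 → 39
G = 96 + 0.72 × (244 − 96) = 202.56 → 203
B = 39 + 0.72 × (139 − 39) = 111 → 111

(39, 203, 111)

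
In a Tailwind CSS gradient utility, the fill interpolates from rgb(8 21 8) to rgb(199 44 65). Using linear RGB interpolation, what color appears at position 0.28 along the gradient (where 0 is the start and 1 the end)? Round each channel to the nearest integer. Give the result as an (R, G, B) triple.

(61, 27, 24)

R = 8 + 0.28 × (199 − 8) = 8 + 0.28 × 191 = 61.48 → 61
G = 21 + 0.28 × (44 − 21) = 21 + 0.28 × 23 = 27.44 → 27
B = 8 + 0.28 × (65 − 8) = 8 + 0.28 × 57 = 23.96 → 24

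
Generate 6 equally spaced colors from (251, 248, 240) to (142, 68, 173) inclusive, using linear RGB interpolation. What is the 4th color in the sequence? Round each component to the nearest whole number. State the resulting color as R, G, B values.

(186, 140, 200)

With 6 swatches and endpoints inclusive, swatch 4 sits at t = (4 − 1)/(6 − 1) = 3/5 ≈ 0.6.
R = 251 + 0.6 × (142 − 251) = 185.6 → 186
G = 248 + 0.6 × (68 − 248) = 140 → 140
B = 240 + 0.6 × (173 − 240) = 199.8 → 200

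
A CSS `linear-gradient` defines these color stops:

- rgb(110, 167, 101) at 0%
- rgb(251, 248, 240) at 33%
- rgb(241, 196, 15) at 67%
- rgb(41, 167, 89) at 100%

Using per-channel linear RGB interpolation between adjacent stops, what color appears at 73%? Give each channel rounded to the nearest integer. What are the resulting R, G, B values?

73% lies between the 67% and 100% stops, so the local fraction is t = (73 − 67)/(100 − 67) = 6/33 ≈ 0.1818.
R = 241 + 0.1818 × (41 − 241) = 204.64 → 205
G = 196 + 0.1818 × (167 − 196) = 190.728 → 191
B = 15 + 0.1818 × (89 − 15) = 28.453 → 28

(205, 191, 28)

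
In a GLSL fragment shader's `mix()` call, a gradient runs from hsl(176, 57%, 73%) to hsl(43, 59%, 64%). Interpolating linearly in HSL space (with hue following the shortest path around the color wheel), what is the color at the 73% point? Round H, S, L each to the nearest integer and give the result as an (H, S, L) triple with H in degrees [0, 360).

(79, 58, 66)

Hue arc: Δh = 43 − 176 = -133° (|Δh| ≤ 180, already the shorter path).
H = 176 + 0.73 × (-133) = 78.91 → 79°
S = 57 + 0.73 × (59 − 57) = 58.46 → 58%
L = 73 + 0.73 × (64 − 73) = 66.43 → 66%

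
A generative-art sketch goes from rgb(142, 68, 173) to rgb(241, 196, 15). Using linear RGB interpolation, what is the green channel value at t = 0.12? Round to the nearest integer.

G = 68 + 0.12 × (196 − 68) = 83.36 → 83

83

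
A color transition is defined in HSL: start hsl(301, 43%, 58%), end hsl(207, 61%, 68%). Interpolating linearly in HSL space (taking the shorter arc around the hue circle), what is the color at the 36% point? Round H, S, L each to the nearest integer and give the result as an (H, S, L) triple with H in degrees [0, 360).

(267, 49, 62)

Hue arc: Δh = 207 − 301 = -94° (|Δh| ≤ 180, already the shorter path).
H = 301 + 0.36 × (-94) = 267.16 → 267°
S = 43 + 0.36 × (61 − 43) = 49.48 → 49%
L = 58 + 0.36 × (68 − 58) = 61.6 → 62%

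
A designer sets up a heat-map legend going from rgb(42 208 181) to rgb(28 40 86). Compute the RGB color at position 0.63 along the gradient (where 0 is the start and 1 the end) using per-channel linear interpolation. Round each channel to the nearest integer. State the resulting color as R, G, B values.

(33, 102, 121)

R = 42 + 0.63 × (28 − 42) = 42 + 0.63 × -14 = 33.18 → 33
G = 208 + 0.63 × (40 − 208) = 208 + 0.63 × -168 = 102.16 → 102
B = 181 + 0.63 × (86 − 181) = 181 + 0.63 × -95 = 121.15 → 121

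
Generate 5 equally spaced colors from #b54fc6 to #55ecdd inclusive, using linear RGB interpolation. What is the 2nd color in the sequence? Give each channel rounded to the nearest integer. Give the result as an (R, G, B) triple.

With 5 swatches and endpoints inclusive, swatch 2 sits at t = (2 − 1)/(5 − 1) = 1/4 ≈ 0.25.
#b54fc6 → (181, 79, 198); #55ecdd → (85, 236, 221).
R = 181 + 0.25 × (85 − 181) = 157 → 157
G = 79 + 0.25 × (236 − 79) = 118.25 → 118
B = 198 + 0.25 × (221 − 198) = 203.75 → 204

(157, 118, 204)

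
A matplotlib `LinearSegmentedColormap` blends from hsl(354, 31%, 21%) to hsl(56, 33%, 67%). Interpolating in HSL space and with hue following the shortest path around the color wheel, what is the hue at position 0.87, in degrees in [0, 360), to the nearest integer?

48

Hue: 56 − 354 = -298°, but |-298| > 180 so the shorter arc goes the other way: Δh = -298 + 360 = 62°.
H = 354 + 0.87 × (62) = 407.94 → 408 → 408 mod 360 = 48°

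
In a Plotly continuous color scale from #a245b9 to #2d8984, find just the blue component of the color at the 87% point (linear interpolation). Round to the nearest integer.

B₁ = 185 (from #a245b9), B₂ = 132 (from #2d8984).
B = 185 + 0.87 × (132 − 185) = 138.89 → 139

139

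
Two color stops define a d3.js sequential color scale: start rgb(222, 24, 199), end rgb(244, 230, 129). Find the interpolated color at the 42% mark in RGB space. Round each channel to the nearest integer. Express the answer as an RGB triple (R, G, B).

42% corresponds to t = 0.42.
R = 222 + 0.42 × (244 − 222) = 222 + 0.42 × 22 = 231.24 → 231
G = 24 + 0.42 × (230 − 24) = 24 + 0.42 × 206 = 110.52 → 111
B = 199 + 0.42 × (129 − 199) = 199 + 0.42 × -70 = 169.6 → 170
So the blended color is (231, 111, 170), about #e76faa.

(231, 111, 170)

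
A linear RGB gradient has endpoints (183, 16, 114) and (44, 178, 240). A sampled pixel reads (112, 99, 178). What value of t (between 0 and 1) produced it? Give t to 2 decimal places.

0.51

Invert the lerp on the G channel (largest span, 162): t = (99 − 16) / (178 − 16) = 83/162 = 0.51235.
Check on R: (112 − 183)/(44 − 183) = 0.5108 ✓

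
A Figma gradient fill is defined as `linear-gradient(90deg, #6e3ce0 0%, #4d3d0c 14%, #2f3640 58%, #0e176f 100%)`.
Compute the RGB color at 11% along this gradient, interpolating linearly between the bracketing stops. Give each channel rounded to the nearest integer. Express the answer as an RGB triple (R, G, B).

(84, 61, 57)

11% lies between the 0% and 14% stops, so the local fraction is t = (11 − 0)/(14 − 0) = 11/14 ≈ 0.7857.
#6e3ce0 → (110, 60, 224); #4d3d0c → (77, 61, 12).
R = 110 + 0.7857 × (77 − 110) = 84.072 → 84
G = 60 + 0.7857 × (61 − 60) = 60.786 → 61
B = 224 + 0.7857 × (12 − 224) = 57.432 → 57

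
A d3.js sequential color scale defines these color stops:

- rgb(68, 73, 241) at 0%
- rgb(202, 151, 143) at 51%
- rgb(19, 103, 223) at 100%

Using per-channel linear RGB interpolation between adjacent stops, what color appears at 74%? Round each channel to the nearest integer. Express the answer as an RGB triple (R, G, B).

74% lies between the 51% and 100% stops, so the local fraction is t = (74 − 51)/(100 − 51) = 23/49 ≈ 0.4694.
R = 202 + 0.4694 × (19 − 202) = 116.1 → 116
G = 151 + 0.4694 × (103 − 151) = 128.469 → 128
B = 143 + 0.4694 × (223 − 143) = 180.552 → 181

(116, 128, 181)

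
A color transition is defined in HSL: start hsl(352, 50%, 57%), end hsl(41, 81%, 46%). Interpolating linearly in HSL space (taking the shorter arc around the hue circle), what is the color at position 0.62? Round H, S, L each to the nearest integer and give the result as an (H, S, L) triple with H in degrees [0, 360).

Hue: 41 − 352 = -311°, but |-311| > 180 so the shorter arc goes the other way: Δh = -311 + 360 = 49°.
H = 352 + 0.62 × (49) = 382.38 → 382 → 382 mod 360 = 22°
S = 50 + 0.62 × (81 − 50) = 69.22 → 69%
L = 57 + 0.62 × (46 − 57) = 50.18 → 50%

(22, 69, 50)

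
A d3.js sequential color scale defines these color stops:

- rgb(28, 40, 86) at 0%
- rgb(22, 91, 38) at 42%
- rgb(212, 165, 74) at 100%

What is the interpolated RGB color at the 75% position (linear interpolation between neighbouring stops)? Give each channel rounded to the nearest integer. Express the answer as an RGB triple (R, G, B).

75% lies between the 42% and 100% stops, so the local fraction is t = (75 − 42)/(100 − 42) = 33/58 ≈ 0.569.
R = 22 + 0.569 × (212 − 22) = 130.11 → 130
G = 91 + 0.569 × (165 − 91) = 133.106 → 133
B = 38 + 0.569 × (74 − 38) = 58.484 → 58

(130, 133, 58)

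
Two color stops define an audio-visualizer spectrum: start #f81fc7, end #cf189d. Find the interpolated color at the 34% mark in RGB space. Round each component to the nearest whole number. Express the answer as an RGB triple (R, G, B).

#f81fc7 → (248, 31, 199); #cf189d → (207, 24, 157).
34% corresponds to t = 0.34.
R = 248 + 0.34 × (207 − 248) = 248 + 0.34 × -41 = 234.06 → 234
G = 31 + 0.34 × (24 − 31) = 31 + 0.34 × -7 = 28.62 → 29
B = 199 + 0.34 × (157 − 199) = 199 + 0.34 × -42 = 184.72 → 185

(234, 29, 185)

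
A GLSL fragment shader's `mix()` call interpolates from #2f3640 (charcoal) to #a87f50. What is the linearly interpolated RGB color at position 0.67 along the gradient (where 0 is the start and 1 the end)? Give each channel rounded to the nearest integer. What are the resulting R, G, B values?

(128, 103, 75)

#2f3640 → (47, 54, 64); #a87f50 → (168, 127, 80).
R = 47 + 0.67 × (168 − 47) = 47 + 0.67 × 121 = 128.07 → 128
G = 54 + 0.67 × (127 − 54) = 54 + 0.67 × 73 = 102.91 → 103
B = 64 + 0.67 × (80 − 64) = 64 + 0.67 × 16 = 74.72 → 75
So the blended color is (128, 103, 75), about #80674b.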